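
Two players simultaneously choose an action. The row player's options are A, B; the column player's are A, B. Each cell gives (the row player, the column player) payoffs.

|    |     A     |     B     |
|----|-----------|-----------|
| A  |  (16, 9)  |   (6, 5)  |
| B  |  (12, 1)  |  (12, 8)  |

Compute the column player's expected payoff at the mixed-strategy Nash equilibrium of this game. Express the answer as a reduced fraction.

The row player mixes with probability p on A, chosen so the column player is indifferent: 9p + 1(1−p) = 5p + 8(1−p) gives p = 7/11.
The column player's expected payoff is 9·7/11 + 1·4/11 = 67/11.

67/11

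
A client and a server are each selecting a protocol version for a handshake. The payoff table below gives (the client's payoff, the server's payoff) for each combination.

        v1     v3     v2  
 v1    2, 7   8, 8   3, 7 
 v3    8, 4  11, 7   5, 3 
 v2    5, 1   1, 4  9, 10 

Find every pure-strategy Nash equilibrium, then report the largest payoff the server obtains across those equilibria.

10

Both v3 is a pure NE (the client: 11 ≥ 8; the server: 7 ≥ 4). The server gets 7.
Both v2 is a pure NE (the client: 9 ≥ 5; the server: 10 ≥ 4). The server gets 10.
Every other cell has a profitable deviation for at least one player. Highest of {7, 10} is 10.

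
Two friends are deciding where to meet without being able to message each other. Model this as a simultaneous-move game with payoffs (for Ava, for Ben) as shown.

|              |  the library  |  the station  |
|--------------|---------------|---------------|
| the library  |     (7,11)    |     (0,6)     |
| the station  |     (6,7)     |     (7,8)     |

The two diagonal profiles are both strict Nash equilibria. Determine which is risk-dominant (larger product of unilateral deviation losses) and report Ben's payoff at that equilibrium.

At both the library: Ava loses 7 − 6 = 1 by deviating; Ben loses 11 − 6 = 5. Product = 1·5 = 5.
At both the station: Ava loses 7 − 0 = 7 by deviating; Ben loses 8 − 7 = 1. Product = 7·1 = 7.
7 > 5, so both the station is risk-dominant. Ben's payoff there is 8.

8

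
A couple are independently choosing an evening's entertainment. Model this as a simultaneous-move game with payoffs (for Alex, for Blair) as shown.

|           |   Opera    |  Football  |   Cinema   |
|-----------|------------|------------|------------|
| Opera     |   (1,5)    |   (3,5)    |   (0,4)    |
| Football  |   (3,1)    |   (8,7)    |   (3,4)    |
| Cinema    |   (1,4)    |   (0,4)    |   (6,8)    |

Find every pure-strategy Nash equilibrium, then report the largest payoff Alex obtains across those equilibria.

8

Both Football is a pure NE (Alex: 8 ≥ 3; Blair: 7 ≥ 4). Alex gets 8.
Both Cinema is a pure NE (Alex: 6 ≥ 3; Blair: 8 ≥ 4). Alex gets 6.
Every other cell has a profitable deviation for at least one player. Highest of {8, 6} is 8.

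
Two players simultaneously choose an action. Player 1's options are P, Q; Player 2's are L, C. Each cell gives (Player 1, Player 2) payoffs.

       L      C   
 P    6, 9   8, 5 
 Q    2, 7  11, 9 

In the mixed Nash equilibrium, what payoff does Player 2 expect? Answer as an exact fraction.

23/3

Player 1 mixes with probability p on P, chosen so Player 2 is indifferent: 9p + 7(1−p) = 5p + 9(1−p) gives p = 1/3.
Player 2's expected payoff is 9·1/3 + 7·2/3 = 23/3.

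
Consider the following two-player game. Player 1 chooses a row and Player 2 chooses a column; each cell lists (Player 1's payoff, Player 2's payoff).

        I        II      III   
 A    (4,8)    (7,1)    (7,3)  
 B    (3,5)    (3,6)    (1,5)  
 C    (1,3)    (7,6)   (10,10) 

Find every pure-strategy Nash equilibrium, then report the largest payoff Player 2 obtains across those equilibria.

10

(A, I) is a pure NE (Player 1: 4 ≥ 3; Player 2: 8 ≥ 3). Player 2 gets 8.
(C, III) is a pure NE (Player 1: 10 ≥ 7; Player 2: 10 ≥ 6). Player 2 gets 10.
Every other cell has a profitable deviation for at least one player. Highest of {8, 10} is 10.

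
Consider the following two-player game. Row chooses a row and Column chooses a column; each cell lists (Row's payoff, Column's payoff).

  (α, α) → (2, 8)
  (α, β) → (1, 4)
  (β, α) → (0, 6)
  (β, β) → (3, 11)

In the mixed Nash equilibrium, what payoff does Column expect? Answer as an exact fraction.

Row mixes with probability p on α, chosen so Column is indifferent: 8p + 6(1−p) = 4p + 11(1−p) gives p = 5/9.
Column's expected payoff is 8·5/9 + 6·4/9 = 64/9.

64/9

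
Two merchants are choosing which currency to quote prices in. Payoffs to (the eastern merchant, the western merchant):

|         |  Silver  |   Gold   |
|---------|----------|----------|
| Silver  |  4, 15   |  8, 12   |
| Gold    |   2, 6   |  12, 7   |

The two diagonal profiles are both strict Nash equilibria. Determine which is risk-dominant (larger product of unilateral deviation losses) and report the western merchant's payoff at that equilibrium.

15

At both Silver: the eastern merchant loses 4 − 2 = 2 by deviating; the western merchant loses 15 − 12 = 3. Product = 2·3 = 6.
At both Gold: the eastern merchant loses 12 − 8 = 4 by deviating; the western merchant loses 7 − 6 = 1. Product = 4·1 = 4.
6 > 4, so both Silver is risk-dominant. The western merchant's payoff there is 15.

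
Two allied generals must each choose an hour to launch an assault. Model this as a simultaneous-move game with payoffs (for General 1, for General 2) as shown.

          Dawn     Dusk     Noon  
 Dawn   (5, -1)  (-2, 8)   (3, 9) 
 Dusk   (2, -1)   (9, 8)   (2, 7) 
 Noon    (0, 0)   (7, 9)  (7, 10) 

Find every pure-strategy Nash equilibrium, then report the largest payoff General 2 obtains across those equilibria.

Both Dusk is a pure NE (General 1: 9 ≥ 7; General 2: 8 ≥ 7). General 2 gets 8.
Both Noon is a pure NE (General 1: 7 ≥ 3; General 2: 10 ≥ 9). General 2 gets 10.
Every other cell has a profitable deviation for at least one player. Highest of {8, 10} is 10.

10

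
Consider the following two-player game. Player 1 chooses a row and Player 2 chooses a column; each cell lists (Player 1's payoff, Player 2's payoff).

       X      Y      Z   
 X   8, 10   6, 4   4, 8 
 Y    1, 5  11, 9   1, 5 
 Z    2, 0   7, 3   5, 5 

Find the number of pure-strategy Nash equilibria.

Both X: Player 1 gets 8 (best alternative 2); Player 2 gets 10 (best alternative 8). Neither deviates — NE.
Both Y: Player 1 gets 11 (best alternative 7); Player 2 gets 9 (best alternative 5). Neither deviates — NE.
Both Z: Player 1 gets 5 (best alternative 4); Player 2 gets 5 (best alternative 3). Neither deviates — NE.
(Y, X) is not a NE: Player 1 would switch to X (8 > 1).
No other cell survives both best-response checks, so there are 3 pure NE.

3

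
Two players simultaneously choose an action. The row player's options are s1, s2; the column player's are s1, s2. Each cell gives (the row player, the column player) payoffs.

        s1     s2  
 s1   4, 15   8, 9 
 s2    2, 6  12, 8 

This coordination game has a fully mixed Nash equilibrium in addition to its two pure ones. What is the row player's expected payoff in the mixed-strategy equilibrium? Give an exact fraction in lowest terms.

16/3

The column player mixes with probability q on s1, chosen so the row player is indifferent: 4q + 8(1−q) = 2q + 12(1−q) gives q = 2/3.
The row player's expected payoff (from either row, since indifferent) is 4·2/3 + 8·1/3 = 16/3.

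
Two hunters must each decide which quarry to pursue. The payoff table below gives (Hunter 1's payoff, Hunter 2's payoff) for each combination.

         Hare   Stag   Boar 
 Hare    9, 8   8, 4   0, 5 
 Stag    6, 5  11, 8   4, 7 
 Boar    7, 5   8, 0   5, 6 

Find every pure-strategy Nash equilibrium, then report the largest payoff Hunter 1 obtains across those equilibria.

Both Hare is a pure NE (Hunter 1: 9 ≥ 7; Hunter 2: 8 ≥ 5). Hunter 1 gets 9.
Both Stag is a pure NE (Hunter 1: 11 ≥ 8; Hunter 2: 8 ≥ 7). Hunter 1 gets 11.
Both Boar is a pure NE (Hunter 1: 5 ≥ 4; Hunter 2: 6 ≥ 5). Hunter 1 gets 5.
Every other cell has a profitable deviation for at least one player. Highest of {9, 11, 5} is 11.

11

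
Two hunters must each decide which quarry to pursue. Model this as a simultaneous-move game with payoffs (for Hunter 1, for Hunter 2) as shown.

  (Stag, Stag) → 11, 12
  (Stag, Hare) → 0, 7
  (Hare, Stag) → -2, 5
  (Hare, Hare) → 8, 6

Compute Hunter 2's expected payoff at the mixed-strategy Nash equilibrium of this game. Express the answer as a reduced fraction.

37/6

Hunter 1 mixes with probability p on Stag, chosen so Hunter 2 is indifferent: 12p + 5(1−p) = 7p + 6(1−p) gives p = 1/6.
Hunter 2's expected payoff is 12·1/6 + 5·5/6 = 37/6.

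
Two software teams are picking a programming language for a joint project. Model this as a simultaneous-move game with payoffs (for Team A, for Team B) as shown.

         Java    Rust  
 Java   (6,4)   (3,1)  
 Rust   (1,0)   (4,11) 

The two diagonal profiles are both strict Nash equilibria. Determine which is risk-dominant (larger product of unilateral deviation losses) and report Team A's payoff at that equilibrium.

At both Java: Team A loses 6 − 1 = 5 by deviating; Team B loses 4 − 1 = 3. Product = 5·3 = 15.
At both Rust: Team A loses 4 − 3 = 1 by deviating; Team B loses 11 − 0 = 11. Product = 1·11 = 11.
15 > 11, so both Java is risk-dominant. Team A's payoff there is 6.

6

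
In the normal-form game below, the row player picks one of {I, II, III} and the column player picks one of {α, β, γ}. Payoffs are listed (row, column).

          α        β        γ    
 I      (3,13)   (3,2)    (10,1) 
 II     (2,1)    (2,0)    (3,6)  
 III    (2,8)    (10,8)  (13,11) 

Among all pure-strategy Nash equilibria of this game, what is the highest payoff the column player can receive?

13

(I, α) is a pure NE (the row player: 3 ≥ 2; the column player: 13 ≥ 2). The column player gets 13.
(III, γ) is a pure NE (the row player: 13 ≥ 10; the column player: 11 ≥ 8). The column player gets 11.
Every other cell has a profitable deviation for at least one player. Highest of {13, 11} is 13.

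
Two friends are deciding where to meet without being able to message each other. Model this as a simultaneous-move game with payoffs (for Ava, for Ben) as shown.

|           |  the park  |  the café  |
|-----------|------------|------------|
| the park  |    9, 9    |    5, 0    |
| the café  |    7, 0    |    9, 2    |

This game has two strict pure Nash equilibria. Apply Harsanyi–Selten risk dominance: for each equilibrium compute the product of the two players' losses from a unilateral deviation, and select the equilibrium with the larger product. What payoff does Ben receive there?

At both the park: Ava loses 9 − 7 = 2 by deviating; Ben loses 9 − 0 = 9. Product = 2·9 = 18.
At both the café: Ava loses 9 − 5 = 4 by deviating; Ben loses 2 − 0 = 2. Product = 4·2 = 8.
18 > 8, so both the park is risk-dominant. Ben's payoff there is 9.

9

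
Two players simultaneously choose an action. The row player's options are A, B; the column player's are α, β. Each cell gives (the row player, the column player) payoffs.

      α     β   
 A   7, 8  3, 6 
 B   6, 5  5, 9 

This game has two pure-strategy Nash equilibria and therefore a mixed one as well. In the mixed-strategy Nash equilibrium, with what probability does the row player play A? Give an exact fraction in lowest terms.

2/3

The row player's mix p on A must make the column player indifferent between α and β.
The column player's payoff from α: 8p + 5(1−p). From β: 6p + 9(1−p).
Set equal: 2p = 4(1−p) → p = 4/6 = 2/3.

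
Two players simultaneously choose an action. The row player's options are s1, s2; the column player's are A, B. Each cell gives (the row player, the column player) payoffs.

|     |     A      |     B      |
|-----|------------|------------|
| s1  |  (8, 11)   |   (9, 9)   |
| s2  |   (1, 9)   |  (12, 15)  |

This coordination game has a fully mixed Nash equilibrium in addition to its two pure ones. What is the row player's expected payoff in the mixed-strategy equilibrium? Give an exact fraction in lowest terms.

The column player mixes with probability q on A, chosen so the row player is indifferent: 8q + 9(1−q) = 1q + 12(1−q) gives q = 3/10.
The row player's expected payoff (from either row, since indifferent) is 8·3/10 + 9·7/10 = 87/10.

87/10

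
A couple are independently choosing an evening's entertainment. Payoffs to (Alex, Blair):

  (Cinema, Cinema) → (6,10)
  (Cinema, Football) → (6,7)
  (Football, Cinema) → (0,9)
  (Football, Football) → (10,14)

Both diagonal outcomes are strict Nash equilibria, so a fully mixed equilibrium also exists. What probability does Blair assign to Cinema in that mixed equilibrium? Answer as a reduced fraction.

2/5

Blair's mix q on Cinema must make Alex indifferent between Cinema and Football.
Alex's payoff from Cinema: 6q + 6(1−q). From Football: 0q + 10(1−q).
Set equal: 6q = 4(1−q) → q = 4/10 = 2/5.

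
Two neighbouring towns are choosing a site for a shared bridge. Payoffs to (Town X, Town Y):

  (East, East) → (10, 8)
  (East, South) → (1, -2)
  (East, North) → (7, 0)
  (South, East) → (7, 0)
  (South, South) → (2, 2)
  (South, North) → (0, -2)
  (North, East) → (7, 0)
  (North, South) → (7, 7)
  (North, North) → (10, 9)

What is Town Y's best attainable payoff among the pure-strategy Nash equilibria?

Both East is a pure NE (Town X: 10 ≥ 7; Town Y: 8 ≥ 0). Town Y gets 8.
Both North is a pure NE (Town X: 10 ≥ 7; Town Y: 9 ≥ 7). Town Y gets 9.
Every other cell has a profitable deviation for at least one player. Highest of {8, 9} is 9.

9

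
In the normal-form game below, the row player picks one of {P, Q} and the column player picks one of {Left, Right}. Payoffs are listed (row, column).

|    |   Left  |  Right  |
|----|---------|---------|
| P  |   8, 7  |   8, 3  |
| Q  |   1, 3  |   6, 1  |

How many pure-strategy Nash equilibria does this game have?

(P, Left): the row player gets 8 (best alternative 1); the column player gets 7 (best alternative 3). Neither deviates — NE.
(Q, Right) is not a NE: the row player would switch to P (8 > 6).
No other cell survives both best-response checks, so there is 1 pure NE.

1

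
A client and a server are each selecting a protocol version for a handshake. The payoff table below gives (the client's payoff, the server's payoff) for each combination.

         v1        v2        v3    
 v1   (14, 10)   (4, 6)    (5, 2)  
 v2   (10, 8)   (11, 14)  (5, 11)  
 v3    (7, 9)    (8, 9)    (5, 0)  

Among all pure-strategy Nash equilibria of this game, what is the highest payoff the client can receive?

14

Both v1 is a pure NE (the client: 14 ≥ 10; the server: 10 ≥ 6). The client gets 14.
Both v2 is a pure NE (the client: 11 ≥ 8; the server: 14 ≥ 11). The client gets 11.
Every other cell has a profitable deviation for at least one player. Highest of {14, 11} is 14.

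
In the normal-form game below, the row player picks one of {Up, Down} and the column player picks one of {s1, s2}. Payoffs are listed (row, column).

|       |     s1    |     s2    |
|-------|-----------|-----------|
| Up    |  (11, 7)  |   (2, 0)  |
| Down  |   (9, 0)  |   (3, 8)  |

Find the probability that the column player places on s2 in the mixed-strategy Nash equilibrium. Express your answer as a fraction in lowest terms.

The column player's mix q on s1 must make the row player indifferent between Up and Down.
The row player's payoff from Up: 11q + 2(1−q). From Down: 9q + 3(1−q).
Set equal: 2q = 1(1−q) → q = 1/3.
Probability on s2 is 1 − 1/3 = 2/3.

2/3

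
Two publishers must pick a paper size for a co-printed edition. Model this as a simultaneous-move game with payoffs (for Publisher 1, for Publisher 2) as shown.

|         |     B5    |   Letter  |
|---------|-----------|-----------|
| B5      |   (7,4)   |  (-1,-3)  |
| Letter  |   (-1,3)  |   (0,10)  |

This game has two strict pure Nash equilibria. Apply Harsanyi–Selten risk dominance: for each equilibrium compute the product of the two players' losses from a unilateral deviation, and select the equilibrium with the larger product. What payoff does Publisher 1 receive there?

At both B5: Publisher 1 loses 7 − (-1) = 8 by deviating; Publisher 2 loses 4 − (-3) = 7. Product = 8·7 = 56.
At both Letter: Publisher 1 loses 0 − (-1) = 1 by deviating; Publisher 2 loses 10 − 3 = 7. Product = 1·7 = 7.
56 > 7, so both B5 is risk-dominant. Publisher 1's payoff there is 7.

7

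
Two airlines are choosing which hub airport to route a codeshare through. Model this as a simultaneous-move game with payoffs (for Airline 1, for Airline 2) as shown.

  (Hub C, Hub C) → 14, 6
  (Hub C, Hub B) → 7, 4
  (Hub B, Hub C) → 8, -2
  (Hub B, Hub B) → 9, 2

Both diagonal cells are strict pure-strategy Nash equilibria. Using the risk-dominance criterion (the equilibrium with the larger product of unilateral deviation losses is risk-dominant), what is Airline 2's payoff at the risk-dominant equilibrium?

At both Hub C: Airline 1 loses 14 − 8 = 6 by deviating; Airline 2 loses 6 − 4 = 2. Product = 6·2 = 12.
At both Hub B: Airline 1 loses 9 − 7 = 2 by deviating; Airline 2 loses 2 − (-2) = 4. Product = 2·4 = 8.
12 > 8, so both Hub C is risk-dominant. Airline 2's payoff there is 6.

6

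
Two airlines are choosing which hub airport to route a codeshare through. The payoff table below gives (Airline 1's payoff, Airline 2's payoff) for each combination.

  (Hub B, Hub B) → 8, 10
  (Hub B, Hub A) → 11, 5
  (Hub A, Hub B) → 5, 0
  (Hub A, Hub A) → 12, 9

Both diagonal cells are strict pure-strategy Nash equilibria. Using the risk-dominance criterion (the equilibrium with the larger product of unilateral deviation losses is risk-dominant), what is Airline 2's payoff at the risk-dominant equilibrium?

10

At both Hub B: Airline 1 loses 8 − 5 = 3 by deviating; Airline 2 loses 10 − 5 = 5. Product = 3·5 = 15.
At both Hub A: Airline 1 loses 12 − 11 = 1 by deviating; Airline 2 loses 9 − 0 = 9. Product = 1·9 = 9.
15 > 9, so both Hub B is risk-dominant. Airline 2's payoff there is 10.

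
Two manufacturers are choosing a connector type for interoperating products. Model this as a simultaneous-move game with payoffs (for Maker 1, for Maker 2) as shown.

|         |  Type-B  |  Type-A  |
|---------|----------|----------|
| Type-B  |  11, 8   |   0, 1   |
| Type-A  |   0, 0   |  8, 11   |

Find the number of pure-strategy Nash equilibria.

2

Both Type-B: Maker 1 gets 11 (best alternative 0); Maker 2 gets 8 (best alternative 1). Neither deviates — NE.
Both Type-A: Maker 1 gets 8 (best alternative 0); Maker 2 gets 11 (best alternative 0). Neither deviates — NE.
(Type-B, Type-A) is not a NE: Maker 1 would switch to Type-A (8 > 0).
No other cell survives both best-response checks, so there are 2 pure NE.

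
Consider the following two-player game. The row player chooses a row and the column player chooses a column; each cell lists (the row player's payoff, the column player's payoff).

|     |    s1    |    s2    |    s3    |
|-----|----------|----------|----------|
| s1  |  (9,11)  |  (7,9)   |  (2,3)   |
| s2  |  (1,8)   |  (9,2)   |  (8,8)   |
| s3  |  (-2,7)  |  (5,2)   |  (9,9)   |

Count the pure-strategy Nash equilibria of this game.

Both s1: the row player gets 9 (best alternative 1); the column player gets 11 (best alternative 9). Neither deviates — NE.
Both s3: the row player gets 9 (best alternative 8); the column player gets 9 (best alternative 7). Neither deviates — NE.
Both s2 is not a NE: the column player would switch to s1 (8 > 2).
No other cell survives both best-response checks, so there are 2 pure NE.

2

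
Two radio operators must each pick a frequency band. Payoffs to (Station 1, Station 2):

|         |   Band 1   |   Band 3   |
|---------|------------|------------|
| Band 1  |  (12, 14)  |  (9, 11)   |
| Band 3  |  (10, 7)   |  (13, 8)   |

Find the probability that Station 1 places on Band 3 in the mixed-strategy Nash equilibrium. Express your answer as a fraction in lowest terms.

3/4

Station 1's mix p on Band 1 must make Station 2 indifferent between Band 1 and Band 3.
Station 2's payoff from Band 1: 14p + 7(1−p). From Band 3: 11p + 8(1−p).
Set equal: 3p = 1(1−p) → p = 1/4.
Probability on Band 3 is 1 − 1/4 = 3/4.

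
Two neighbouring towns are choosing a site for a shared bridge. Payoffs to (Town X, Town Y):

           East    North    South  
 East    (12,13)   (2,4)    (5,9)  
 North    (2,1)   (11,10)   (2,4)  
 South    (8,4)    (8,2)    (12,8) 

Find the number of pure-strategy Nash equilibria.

3

Both East: Town X gets 12 (best alternative 8); Town Y gets 13 (best alternative 9). Neither deviates — NE.
Both North: Town X gets 11 (best alternative 8); Town Y gets 10 (best alternative 4). Neither deviates — NE.
Both South: Town X gets 12 (best alternative 5); Town Y gets 8 (best alternative 4). Neither deviates — NE.
(East, North) is not a NE: Town X would switch to North (11 > 2).
No other cell survives both best-response checks, so there are 3 pure NE.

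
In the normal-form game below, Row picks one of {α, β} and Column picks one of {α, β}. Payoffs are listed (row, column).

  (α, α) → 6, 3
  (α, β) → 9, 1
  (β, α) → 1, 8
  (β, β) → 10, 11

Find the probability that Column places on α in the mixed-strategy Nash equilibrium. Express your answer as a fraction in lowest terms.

Column's mix q on α must make Row indifferent between α and β.
Row's payoff from α: 6q + 9(1−q). From β: 1q + 10(1−q).
Set equal: 5q = 1(1−q) → q = 1/6.

1/6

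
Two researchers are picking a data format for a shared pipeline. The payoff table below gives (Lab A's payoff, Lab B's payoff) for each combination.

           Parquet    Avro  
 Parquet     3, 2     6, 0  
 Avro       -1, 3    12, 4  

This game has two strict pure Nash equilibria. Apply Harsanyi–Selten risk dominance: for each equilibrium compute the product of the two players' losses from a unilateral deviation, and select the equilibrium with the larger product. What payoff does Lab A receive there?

3

At both Parquet: Lab A loses 3 − (-1) = 4 by deviating; Lab B loses 2 − 0 = 2. Product = 4·2 = 8.
At both Avro: Lab A loses 12 − 6 = 6 by deviating; Lab B loses 4 − 3 = 1. Product = 6·1 = 6.
8 > 6, so both Parquet is risk-dominant. Lab A's payoff there is 3.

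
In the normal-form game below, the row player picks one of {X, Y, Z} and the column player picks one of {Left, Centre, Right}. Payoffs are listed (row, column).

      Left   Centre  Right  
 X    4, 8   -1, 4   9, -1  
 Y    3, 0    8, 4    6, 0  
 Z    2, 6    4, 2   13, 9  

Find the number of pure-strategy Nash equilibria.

(X, Left): the row player gets 4 (best alternative 3); the column player gets 8 (best alternative 4). Neither deviates — NE.
(Y, Centre): the row player gets 8 (best alternative 4); the column player gets 4 (best alternative 0). Neither deviates — NE.
(Z, Right): the row player gets 13 (best alternative 9); the column player gets 9 (best alternative 6). Neither deviates — NE.
(Y, Left) is not a NE: the row player would switch to X (4 > 3).
No other cell survives both best-response checks, so there are 3 pure NE.

3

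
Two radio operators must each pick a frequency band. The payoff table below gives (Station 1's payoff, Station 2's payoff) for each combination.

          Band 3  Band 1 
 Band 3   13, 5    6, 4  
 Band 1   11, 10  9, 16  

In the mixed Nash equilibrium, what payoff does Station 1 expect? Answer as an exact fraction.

Station 2 mixes with probability q on Band 3, chosen so Station 1 is indifferent: 13q + 6(1−q) = 11q + 9(1−q) gives q = 3/5.
Station 1's expected payoff (from either row, since indifferent) is 13·3/5 + 6·2/5 = 51/5.

51/5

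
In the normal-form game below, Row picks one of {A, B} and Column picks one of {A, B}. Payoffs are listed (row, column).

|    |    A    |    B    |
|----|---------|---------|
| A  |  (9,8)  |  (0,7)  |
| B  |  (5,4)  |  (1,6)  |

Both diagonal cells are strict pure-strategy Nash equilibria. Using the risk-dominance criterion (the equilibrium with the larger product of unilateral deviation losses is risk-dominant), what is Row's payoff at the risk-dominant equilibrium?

9

At both A: Row loses 9 − 5 = 4 by deviating; Column loses 8 − 7 = 1. Product = 4·1 = 4.
At both B: Row loses 1 − 0 = 1 by deviating; Column loses 6 − 4 = 2. Product = 1·2 = 2.
4 > 2, so both A is risk-dominant. Row's payoff there is 9.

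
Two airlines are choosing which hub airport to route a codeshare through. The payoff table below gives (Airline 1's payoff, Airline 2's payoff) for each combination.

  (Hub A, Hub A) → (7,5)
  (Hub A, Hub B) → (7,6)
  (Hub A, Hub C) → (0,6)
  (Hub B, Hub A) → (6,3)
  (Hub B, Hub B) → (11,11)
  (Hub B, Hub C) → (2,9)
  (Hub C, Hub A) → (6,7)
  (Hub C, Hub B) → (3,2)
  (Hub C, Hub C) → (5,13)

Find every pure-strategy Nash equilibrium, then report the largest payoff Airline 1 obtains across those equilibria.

Both Hub B is a pure NE (Airline 1: 11 ≥ 7; Airline 2: 11 ≥ 9). Airline 1 gets 11.
Both Hub C is a pure NE (Airline 1: 5 ≥ 2; Airline 2: 13 ≥ 7). Airline 1 gets 5.
Every other cell has a profitable deviation for at least one player. Highest of {11, 5} is 11.

11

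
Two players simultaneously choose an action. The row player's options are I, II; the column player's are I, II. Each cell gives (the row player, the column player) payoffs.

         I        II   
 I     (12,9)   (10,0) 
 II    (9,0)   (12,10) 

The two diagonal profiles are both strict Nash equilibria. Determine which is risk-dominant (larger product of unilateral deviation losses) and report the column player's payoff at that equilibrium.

9

At both I: the row player loses 12 − 9 = 3 by deviating; the column player loses 9 − 0 = 9. Product = 3·9 = 27.
At both II: the row player loses 12 − 10 = 2 by deviating; the column player loses 10 − 0 = 10. Product = 2·10 = 20.
27 > 20, so both I is risk-dominant. The column player's payoff there is 9.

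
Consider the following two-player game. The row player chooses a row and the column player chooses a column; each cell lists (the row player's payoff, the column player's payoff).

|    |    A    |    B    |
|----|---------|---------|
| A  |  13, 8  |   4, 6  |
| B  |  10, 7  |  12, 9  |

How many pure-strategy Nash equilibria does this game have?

2

Both A: the row player gets 13 (best alternative 10); the column player gets 8 (best alternative 6). Neither deviates — NE.
Both B: the row player gets 12 (best alternative 4); the column player gets 9 (best alternative 7). Neither deviates — NE.
(A, B) is not a NE: the row player would switch to B (12 > 4).
No other cell survives both best-response checks, so there are 2 pure NE.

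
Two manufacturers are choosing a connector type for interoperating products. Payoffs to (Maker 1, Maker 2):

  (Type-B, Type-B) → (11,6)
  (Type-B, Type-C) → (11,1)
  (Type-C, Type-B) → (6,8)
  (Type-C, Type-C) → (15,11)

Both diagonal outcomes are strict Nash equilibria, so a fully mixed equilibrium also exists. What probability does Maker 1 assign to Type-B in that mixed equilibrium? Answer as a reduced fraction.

Maker 1's mix p on Type-B must make Maker 2 indifferent between Type-B and Type-C.
Maker 2's payoff from Type-B: 6p + 8(1−p). From Type-C: 1p + 11(1−p).
Set equal: 5p = 3(1−p) → p = 3/8.

3/8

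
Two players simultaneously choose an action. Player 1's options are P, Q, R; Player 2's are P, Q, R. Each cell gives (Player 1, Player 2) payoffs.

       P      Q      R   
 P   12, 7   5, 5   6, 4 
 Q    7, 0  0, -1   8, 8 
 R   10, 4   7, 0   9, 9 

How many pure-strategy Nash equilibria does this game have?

2

Both P: Player 1 gets 12 (best alternative 10); Player 2 gets 7 (best alternative 5). Neither deviates — NE.
Both R: Player 1 gets 9 (best alternative 8); Player 2 gets 9 (best alternative 4). Neither deviates — NE.
Both Q is not a NE: Player 1 would switch to R (7 > 0).
No other cell survives both best-response checks, so there are 2 pure NE.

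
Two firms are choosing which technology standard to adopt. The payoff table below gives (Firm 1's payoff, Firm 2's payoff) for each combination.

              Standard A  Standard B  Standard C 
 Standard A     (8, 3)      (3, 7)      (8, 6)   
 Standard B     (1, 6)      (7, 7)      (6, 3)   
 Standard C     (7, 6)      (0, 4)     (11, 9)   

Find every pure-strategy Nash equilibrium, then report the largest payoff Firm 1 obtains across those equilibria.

Both Standard B is a pure NE (Firm 1: 7 ≥ 3; Firm 2: 7 ≥ 6). Firm 1 gets 7.
Both Standard C is a pure NE (Firm 1: 11 ≥ 8; Firm 2: 9 ≥ 6). Firm 1 gets 11.
Every other cell has a profitable deviation for at least one player. Highest of {7, 11} is 11.

11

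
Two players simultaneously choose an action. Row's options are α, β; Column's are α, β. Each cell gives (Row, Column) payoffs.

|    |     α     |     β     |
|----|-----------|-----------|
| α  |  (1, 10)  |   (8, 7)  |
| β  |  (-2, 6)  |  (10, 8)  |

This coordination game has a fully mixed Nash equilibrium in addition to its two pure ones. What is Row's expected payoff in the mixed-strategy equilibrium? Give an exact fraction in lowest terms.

26/5

Column mixes with probability q on α, chosen so Row is indifferent: 1q + 8(1−q) = (-2)q + 10(1−q) gives q = 2/5.
Row's expected payoff (from either row, since indifferent) is 1·2/5 + 8·3/5 = 26/5.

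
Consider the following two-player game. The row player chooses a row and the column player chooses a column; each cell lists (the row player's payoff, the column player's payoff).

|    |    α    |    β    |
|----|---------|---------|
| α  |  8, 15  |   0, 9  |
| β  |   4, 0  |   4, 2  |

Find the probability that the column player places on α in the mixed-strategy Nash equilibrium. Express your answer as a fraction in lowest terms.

The column player's mix q on α must make the row player indifferent between α and β.
The row player's payoff from α: 8q + 0(1−q). From β: 4q + 4(1−q).
Set equal: 4q = 4(1−q) → q = 4/8 = 1/2.

1/2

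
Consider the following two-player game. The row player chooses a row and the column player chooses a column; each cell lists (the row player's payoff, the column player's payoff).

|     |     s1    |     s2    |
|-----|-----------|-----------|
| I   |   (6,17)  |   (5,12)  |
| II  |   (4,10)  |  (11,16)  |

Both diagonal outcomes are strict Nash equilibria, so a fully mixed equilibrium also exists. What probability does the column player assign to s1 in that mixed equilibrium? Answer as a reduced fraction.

3/4

The column player's mix q on s1 must make the row player indifferent between I and II.
The row player's payoff from I: 6q + 5(1−q). From II: 4q + 11(1−q).
Set equal: 2q = 6(1−q) → q = 6/8 = 3/4.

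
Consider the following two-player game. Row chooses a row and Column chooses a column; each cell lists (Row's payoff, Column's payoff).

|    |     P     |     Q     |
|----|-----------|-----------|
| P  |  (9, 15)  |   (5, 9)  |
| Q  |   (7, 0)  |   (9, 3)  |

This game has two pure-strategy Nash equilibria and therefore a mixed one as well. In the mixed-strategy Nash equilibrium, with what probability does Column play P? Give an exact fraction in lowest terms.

Column's mix q on P must make Row indifferent between P and Q.
Row's payoff from P: 9q + 5(1−q). From Q: 7q + 9(1−q).
Set equal: 2q = 4(1−q) → q = 4/6 = 2/3.

2/3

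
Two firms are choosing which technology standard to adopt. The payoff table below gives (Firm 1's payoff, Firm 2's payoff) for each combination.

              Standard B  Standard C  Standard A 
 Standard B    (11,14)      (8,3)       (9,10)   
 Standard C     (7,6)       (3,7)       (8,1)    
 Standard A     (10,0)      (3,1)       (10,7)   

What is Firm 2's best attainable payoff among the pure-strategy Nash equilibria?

14

Both Standard B is a pure NE (Firm 1: 11 ≥ 10; Firm 2: 14 ≥ 10). Firm 2 gets 14.
Both Standard A is a pure NE (Firm 1: 10 ≥ 9; Firm 2: 7 ≥ 1). Firm 2 gets 7.
Every other cell has a profitable deviation for at least one player. Highest of {14, 7} is 14.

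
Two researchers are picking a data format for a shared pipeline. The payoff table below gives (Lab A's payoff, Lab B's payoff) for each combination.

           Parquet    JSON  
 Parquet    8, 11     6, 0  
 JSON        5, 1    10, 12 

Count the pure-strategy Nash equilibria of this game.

2

Both Parquet: Lab A gets 8 (best alternative 5); Lab B gets 11 (best alternative 0). Neither deviates — NE.
Both JSON: Lab A gets 10 (best alternative 6); Lab B gets 12 (best alternative 1). Neither deviates — NE.
(JSON, Parquet) is not a NE: Lab A would switch to Parquet (8 > 5).
No other cell survives both best-response checks, so there are 2 pure NE.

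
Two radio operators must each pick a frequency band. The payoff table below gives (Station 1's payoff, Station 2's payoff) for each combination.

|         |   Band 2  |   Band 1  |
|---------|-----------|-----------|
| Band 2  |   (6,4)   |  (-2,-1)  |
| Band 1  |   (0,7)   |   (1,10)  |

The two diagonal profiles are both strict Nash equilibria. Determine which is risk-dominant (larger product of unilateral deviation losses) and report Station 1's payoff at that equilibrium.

At both Band 2: Station 1 loses 6 − 0 = 6 by deviating; Station 2 loses 4 − (-1) = 5. Product = 6·5 = 30.
At both Band 1: Station 1 loses 1 − (-2) = 3 by deviating; Station 2 loses 10 − 7 = 3. Product = 3·3 = 9.
30 > 9, so both Band 2 is risk-dominant. Station 1's payoff there is 6.

6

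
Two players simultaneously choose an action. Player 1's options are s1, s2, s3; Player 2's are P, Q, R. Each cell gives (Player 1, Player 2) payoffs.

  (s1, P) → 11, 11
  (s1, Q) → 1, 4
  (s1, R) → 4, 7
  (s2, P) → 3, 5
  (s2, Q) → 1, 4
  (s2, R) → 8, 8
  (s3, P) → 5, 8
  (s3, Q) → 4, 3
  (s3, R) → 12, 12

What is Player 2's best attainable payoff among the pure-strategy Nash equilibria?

(s1, P) is a pure NE (Player 1: 11 ≥ 5; Player 2: 11 ≥ 7). Player 2 gets 11.
(s3, R) is a pure NE (Player 1: 12 ≥ 8; Player 2: 12 ≥ 8). Player 2 gets 12.
Every other cell has a profitable deviation for at least one player. Highest of {11, 12} is 12.

12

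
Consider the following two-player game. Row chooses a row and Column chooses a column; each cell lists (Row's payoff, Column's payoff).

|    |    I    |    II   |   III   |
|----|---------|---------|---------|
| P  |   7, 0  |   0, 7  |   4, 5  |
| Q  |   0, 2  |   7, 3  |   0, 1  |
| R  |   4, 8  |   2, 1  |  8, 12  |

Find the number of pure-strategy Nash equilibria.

(Q, II): Row gets 7 (best alternative 2); Column gets 3 (best alternative 2). Neither deviates — NE.
(R, III): Row gets 8 (best alternative 4); Column gets 12 (best alternative 8). Neither deviates — NE.
(P, I) is not a NE: Column would switch to II (7 > 0).
No other cell survives both best-response checks, so there are 2 pure NE.

2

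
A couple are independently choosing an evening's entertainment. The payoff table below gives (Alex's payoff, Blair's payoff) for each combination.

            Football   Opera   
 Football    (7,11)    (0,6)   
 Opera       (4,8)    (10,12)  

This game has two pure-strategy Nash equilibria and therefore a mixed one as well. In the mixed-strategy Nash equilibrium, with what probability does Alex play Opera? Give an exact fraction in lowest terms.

5/9

Alex's mix p on Football must make Blair indifferent between Football and Opera.
Blair's payoff from Football: 11p + 8(1−p). From Opera: 6p + 12(1−p).
Set equal: 5p = 4(1−p) → p = 4/9.
Probability on Opera is 1 − 4/9 = 5/9.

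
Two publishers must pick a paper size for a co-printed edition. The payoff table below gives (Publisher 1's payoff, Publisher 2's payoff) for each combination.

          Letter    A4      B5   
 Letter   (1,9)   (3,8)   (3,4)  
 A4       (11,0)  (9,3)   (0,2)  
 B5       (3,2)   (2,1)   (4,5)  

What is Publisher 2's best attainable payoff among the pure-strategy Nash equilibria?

5

Both A4 is a pure NE (Publisher 1: 9 ≥ 3; Publisher 2: 3 ≥ 2). Publisher 2 gets 3.
Both B5 is a pure NE (Publisher 1: 4 ≥ 3; Publisher 2: 5 ≥ 2). Publisher 2 gets 5.
Every other cell has a profitable deviation for at least one player. Highest of {3, 5} is 5.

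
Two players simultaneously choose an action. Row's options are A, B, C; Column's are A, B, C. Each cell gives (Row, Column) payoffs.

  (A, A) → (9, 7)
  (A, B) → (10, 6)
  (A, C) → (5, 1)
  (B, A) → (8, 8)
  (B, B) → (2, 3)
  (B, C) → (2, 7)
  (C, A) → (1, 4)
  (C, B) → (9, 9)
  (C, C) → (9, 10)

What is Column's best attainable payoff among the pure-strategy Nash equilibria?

10

Both A is a pure NE (Row: 9 ≥ 8; Column: 7 ≥ 6). Column gets 7.
Both C is a pure NE (Row: 9 ≥ 5; Column: 10 ≥ 9). Column gets 10.
Every other cell has a profitable deviation for at least one player. Highest of {7, 10} is 10.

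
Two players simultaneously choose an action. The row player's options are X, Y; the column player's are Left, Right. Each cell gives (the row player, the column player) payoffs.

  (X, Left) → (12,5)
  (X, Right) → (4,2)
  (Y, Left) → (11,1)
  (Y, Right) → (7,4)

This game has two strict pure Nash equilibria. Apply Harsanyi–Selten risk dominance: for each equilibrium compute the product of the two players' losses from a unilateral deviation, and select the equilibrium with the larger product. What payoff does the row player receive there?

7

At (X, Left): the row player loses 12 − 11 = 1 by deviating; the column player loses 5 − 2 = 3. Product = 1·3 = 3.
At (Y, Right): the row player loses 7 − 4 = 3 by deviating; the column player loses 4 − 1 = 3. Product = 3·3 = 9.
9 > 3, so (Y, Right) is risk-dominant. The row player's payoff there is 7.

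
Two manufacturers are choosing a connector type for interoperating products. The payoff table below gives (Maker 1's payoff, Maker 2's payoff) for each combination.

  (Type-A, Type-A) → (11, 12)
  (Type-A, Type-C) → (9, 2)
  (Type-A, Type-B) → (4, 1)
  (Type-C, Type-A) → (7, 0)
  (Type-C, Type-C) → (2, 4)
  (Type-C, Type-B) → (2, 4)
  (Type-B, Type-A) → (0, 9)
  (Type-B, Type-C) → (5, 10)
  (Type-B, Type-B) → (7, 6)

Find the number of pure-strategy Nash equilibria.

1

Both Type-A: Maker 1 gets 11 (best alternative 7); Maker 2 gets 12 (best alternative 2). Neither deviates — NE.
Both Type-B is not a NE: Maker 2 would switch to Type-C (10 > 6).
No other cell survives both best-response checks, so there is 1 pure NE.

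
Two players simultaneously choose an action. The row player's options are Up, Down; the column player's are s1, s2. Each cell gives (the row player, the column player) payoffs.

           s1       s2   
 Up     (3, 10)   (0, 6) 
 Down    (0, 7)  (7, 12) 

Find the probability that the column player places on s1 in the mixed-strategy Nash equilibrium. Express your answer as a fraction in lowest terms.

The column player's mix q on s1 must make the row player indifferent between Up and Down.
The row player's payoff from Up: 3q + 0(1−q). From Down: 0q + 7(1−q).
Set equal: 3q = 7(1−q) → q = 7/10.

7/10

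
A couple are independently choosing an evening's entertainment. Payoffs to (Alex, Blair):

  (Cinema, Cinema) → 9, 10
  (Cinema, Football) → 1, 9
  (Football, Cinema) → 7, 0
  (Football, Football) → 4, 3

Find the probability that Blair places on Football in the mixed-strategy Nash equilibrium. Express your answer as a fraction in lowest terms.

2/5

Blair's mix q on Cinema must make Alex indifferent between Cinema and Football.
Alex's payoff from Cinema: 9q + 1(1−q). From Football: 7q + 4(1−q).
Set equal: 2q = 3(1−q) → q = 3/5.
Probability on Football is 1 − 3/5 = 2/5.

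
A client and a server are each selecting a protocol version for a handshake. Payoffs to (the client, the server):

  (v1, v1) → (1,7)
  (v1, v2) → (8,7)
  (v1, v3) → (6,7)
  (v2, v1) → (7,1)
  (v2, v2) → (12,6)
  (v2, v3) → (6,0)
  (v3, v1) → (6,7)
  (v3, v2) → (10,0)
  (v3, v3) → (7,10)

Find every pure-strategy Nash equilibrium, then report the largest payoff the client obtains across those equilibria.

12

Both v2 is a pure NE (the client: 12 ≥ 10; the server: 6 ≥ 1). The client gets 12.
Both v3 is a pure NE (the client: 7 ≥ 6; the server: 10 ≥ 7). The client gets 7.
Every other cell has a profitable deviation for at least one player. Highest of {12, 7} is 12.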